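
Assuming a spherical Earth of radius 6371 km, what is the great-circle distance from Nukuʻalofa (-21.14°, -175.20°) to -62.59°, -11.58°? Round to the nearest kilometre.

10593 km

Δλ = -11.58 − -175.20 = 163.62°.
Δφ = -62.59 − -21.14 = -41.45°.
a = sin²(Δφ/2) + cos φ₁ · cos φ₂ · sin²(Δλ/2) = 0.545893.
c = 2·atan2(√a, √(1−a)) = 1.66271 rad → d = 6371·c ≈ 10593.14 km.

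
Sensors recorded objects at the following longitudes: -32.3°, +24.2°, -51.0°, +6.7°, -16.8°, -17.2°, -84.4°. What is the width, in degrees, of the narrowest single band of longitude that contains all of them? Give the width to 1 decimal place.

108.6°

Sort the longitudes: -84.4°, -51.0°, -32.3°, -17.2°, -16.8°, +6.7°, +24.2°.
Eastward gaps between consecutive values (wrapping around): 33.4°, 18.7°, 15.1°, 0.4°, 23.5°, 17.5°, 251.4°.
Largest gap = 251.4° ⇒ minimal covering band is its complement: 360° − 251.4° = 108.6°.
Band runs from -84.4° eastward to +24.2°.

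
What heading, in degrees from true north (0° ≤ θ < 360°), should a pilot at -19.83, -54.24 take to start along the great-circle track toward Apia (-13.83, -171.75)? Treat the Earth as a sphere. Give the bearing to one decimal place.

Δλ = -171.75 − -54.24 = -117.51°.
θ = atan2( sin Δλ · cos φ₂ , cos φ₁ · sin φ₂ − sin φ₁ · cos φ₂ · cos Δλ )
  = atan2(-0.86122, -0.37702) = -113.642° → normalised to [0°, 360°): 246.358°.

246.4°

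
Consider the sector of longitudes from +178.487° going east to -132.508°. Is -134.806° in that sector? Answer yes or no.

Yes

Band width going east from +178.487° to -132.508°: ((-132.508 − 178.487) mod 360) = 49.005°.
Offset of -134.806° east of the west edge: ((-134.806 − 178.487) mod 360) = 46.707°.
46.707° ≤ 49.005° ⇒ inside.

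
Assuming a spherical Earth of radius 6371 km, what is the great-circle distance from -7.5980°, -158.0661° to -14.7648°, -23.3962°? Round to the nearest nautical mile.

7793 nmi

Δλ = -23.3962 − -158.0661 = 134.6699°.
Δφ = -14.7648 − -7.5980 = -7.1668°.
a = sin²(Δφ/2) + cos φ₁ · cos φ₂ · sin²(Δλ/2) = 0.820071.
c = 2·atan2(√a, √(1−a)) = 2.26548 rad → d = 6371·c ≈ 14433.37 km ≈ 7793.40 nmi.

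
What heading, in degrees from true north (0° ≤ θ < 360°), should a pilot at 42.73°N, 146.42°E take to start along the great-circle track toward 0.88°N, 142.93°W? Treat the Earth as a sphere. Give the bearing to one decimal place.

Δλ = -142.93 − 146.42 = -289.35°; wrapped into (−180°, 180°]: 70.65°.
θ = atan2( sin Δλ · cos φ₂ , cos φ₁ · sin φ₂ − sin φ₁ · cos φ₂ · cos Δλ )
  = atan2(0.94340, -0.21352) = 102.753° → normalised to [0°, 360°): 102.753°.

102.8°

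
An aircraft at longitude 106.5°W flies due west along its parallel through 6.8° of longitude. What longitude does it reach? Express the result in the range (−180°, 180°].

Start at -106.5°; shift −6.8° → -113.3°.
-113.3° already lies in (−180°, 180°].

113.3°W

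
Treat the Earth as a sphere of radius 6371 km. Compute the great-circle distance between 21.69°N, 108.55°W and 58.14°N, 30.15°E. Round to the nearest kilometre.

Δλ = 30.15 − -108.55 = 138.70°.
Δφ = 58.14 − 21.69 = 36.45°.
a = sin²(Δφ/2) + cos φ₁ · cos φ₂ · sin²(Δλ/2) = 0.527286.
c = 2·atan2(√a, √(1−a)) = 1.62539 rad → d = 6371·c ≈ 10355.39 km.

10355 km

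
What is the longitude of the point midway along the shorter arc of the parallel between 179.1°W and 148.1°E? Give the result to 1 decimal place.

164.5°E

Signed shortest Δλ from -179.1° to +148.1° is -32.8°.
Midpoint longitude = -179.1° + (-32.8°)/2 = -179.1° − 16.4° = -195.5°.
Normalise into (−180°, 180°]: +164.5°.
(The naïve average (-179.1 + +148.1)/2 = -15.5° is on the wrong side of the globe.)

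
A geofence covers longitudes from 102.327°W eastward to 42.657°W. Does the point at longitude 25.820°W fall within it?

Band width going east from -102.327° to -42.657°: ((-42.657 − -102.327) mod 360) = 59.670°.
Offset of -25.820° east of the west edge: ((-25.820 − -102.327) mod 360) = 76.507°.
76.507° > 59.670° ⇒ outside.

No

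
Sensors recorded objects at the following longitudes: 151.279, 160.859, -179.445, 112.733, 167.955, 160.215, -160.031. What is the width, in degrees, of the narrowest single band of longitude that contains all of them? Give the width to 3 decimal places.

87.236°

Sort the longitudes: -179.445°, -160.031°, +112.733°, +151.279°, +160.215°, +160.859°, +167.955°.
Eastward gaps between consecutive values (wrapping around): 19.414°, 272.764°, 38.546°, 8.936°, 0.644°, 7.096°, 12.600°.
Largest gap = 272.764° ⇒ minimal covering band is its complement: 360° − 272.764° = 87.236°.
Band runs from +112.733° eastward to -160.031°, crossing the antimeridian.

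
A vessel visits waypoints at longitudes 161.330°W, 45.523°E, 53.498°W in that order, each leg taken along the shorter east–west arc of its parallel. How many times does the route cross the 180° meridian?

1

Leg 1: -161.330° → +45.523°, shortest Δλ = -153.147° (west) — crosses 180°.
Leg 2: +45.523° → -53.498°, shortest Δλ = -99.021° (west) — does not cross 180°.
Total crossings: 1.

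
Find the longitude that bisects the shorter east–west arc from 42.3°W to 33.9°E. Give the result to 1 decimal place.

4.2°W

Signed shortest Δλ from -42.3° to +33.9° is +76.2°.
Midpoint longitude = -42.3° + (+76.2°)/2 = -42.3° + 38.1° = -4.2°.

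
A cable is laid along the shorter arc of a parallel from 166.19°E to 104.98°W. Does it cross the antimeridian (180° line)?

Yes

Naïve |-104.98 − 166.19| = 271.17° > 180°, so the shorter arc goes the other way round — across 180°.
Signed shortest Δλ = ((-104.98 − 166.19 + 180) mod 360) − 180 = 88.83°.
Going east by 88.83° from +166.19° passes through 180° before reaching -104.98°.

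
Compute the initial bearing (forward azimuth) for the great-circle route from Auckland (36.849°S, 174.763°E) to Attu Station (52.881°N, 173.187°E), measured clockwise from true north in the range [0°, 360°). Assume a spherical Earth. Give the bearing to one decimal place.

359.0°

Δλ = 173.187 − 174.763 = -1.576°.
θ = atan2( sin Δλ · cos φ₂ , cos φ₁ · sin φ₂ − sin φ₁ · cos φ₂ · cos Δλ )
  = atan2(-0.01660, 0.99985) = -0.951° → normalised to [0°, 360°): 359.049°.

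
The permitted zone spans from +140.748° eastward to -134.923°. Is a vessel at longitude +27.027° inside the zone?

Band width going east from +140.748° to -134.923°: ((-134.923 − 140.748) mod 360) = 84.329°.
Offset of +27.027° east of the west edge: ((27.027 − 140.748) mod 360) = 246.279°.
246.279° > 84.329° ⇒ outside.

No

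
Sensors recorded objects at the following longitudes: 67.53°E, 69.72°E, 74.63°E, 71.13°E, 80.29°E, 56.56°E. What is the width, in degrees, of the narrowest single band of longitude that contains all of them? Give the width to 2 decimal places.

Sort the longitudes: +56.56°, +67.53°, +69.72°, +71.13°, +74.63°, +80.29°.
Eastward gaps between consecutive values (wrapping around): 10.97°, 2.19°, 1.41°, 3.50°, 5.66°, 336.27°.
Largest gap = 336.27° ⇒ minimal covering band is its complement: 360° − 336.27° = 23.73°.
Band runs from +56.56° eastward to +80.29°.

23.73°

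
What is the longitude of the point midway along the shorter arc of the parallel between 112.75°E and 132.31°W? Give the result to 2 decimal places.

170.22°E

Signed shortest Δλ from +112.75° to -132.31° is +114.94°.
Midpoint longitude = +112.75° + (+114.94°)/2 = +112.75° + 57.47° = +170.22°.
(The naïve average (+112.75 + -132.31)/2 = -9.78° is on the wrong side of the globe.)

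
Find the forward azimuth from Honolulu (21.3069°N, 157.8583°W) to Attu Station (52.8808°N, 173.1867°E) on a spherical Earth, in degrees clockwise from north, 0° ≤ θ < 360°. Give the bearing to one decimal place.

332.1°

Δλ = 173.1867 − -157.8583 = 331.0450°; wrapped into (−180°, 180°]: -28.9550°.
θ = atan2( sin Δλ · cos φ₂ , cos φ₁ · sin φ₂ − sin φ₁ · cos φ₂ · cos Δλ )
  = atan2(-0.29216, 0.55101) = -27.933° → normalised to [0°, 360°): 332.067°.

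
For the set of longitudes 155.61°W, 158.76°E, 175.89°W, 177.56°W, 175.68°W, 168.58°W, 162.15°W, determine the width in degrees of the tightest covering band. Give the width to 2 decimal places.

45.63°

Sort the longitudes: -177.56°, -175.89°, -175.68°, -168.58°, -162.15°, -155.61°, +158.76°.
Eastward gaps between consecutive values (wrapping around): 1.67°, 0.21°, 7.10°, 6.43°, 6.54°, 314.37°, 23.68°.
Largest gap = 314.37° ⇒ minimal covering band is its complement: 360° − 314.37° = 45.63°.
Band runs from +158.76° eastward to -155.61°, crossing the antimeridian.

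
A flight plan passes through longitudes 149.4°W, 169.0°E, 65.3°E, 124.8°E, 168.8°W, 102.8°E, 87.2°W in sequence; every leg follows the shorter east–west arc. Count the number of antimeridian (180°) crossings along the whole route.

4

Leg 1: -149.4° → +169.0°, shortest Δλ = -41.6° (west) — crosses 180°.
Leg 2: +169.0° → +65.3°, shortest Δλ = -103.7° (west) — does not cross 180°.
Leg 3: +65.3° → +124.8°, shortest Δλ = 59.5° (east) — does not cross 180°.
Leg 4: +124.8° → -168.8°, shortest Δλ = 66.4° (east) — crosses 180°.
Leg 5: -168.8° → +102.8°, shortest Δλ = -88.4° (west) — crosses 180°.
Leg 6: +102.8° → -87.2°, shortest Δλ = 170.0° (east) — crosses 180°.
Total crossings: 4.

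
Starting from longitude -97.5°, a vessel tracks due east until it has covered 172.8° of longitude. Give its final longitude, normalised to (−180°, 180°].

Start at -97.5°; shift +172.8° → +75.3°.
+75.3° already lies in (−180°, 180°].

+75.3°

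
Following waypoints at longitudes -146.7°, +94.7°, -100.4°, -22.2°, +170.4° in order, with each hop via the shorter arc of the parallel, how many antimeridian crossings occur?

3

Leg 1: -146.7° → +94.7°, shortest Δλ = -118.6° (west) — crosses 180°.
Leg 2: +94.7° → -100.4°, shortest Δλ = 164.9° (east) — crosses 180°.
Leg 3: -100.4° → -22.2°, shortest Δλ = 78.2° (east) — does not cross 180°.
Leg 4: -22.2° → +170.4°, shortest Δλ = -167.4° (west) — crosses 180°.
Total crossings: 3.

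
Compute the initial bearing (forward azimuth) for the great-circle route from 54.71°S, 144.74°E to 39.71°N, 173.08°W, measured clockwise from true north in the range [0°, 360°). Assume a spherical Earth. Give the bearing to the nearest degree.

32°

Δλ = -173.08 − 144.74 = -317.82°; wrapped into (−180°, 180°]: 42.18°.
θ = atan2( sin Δλ · cos φ₂ , cos φ₁ · sin φ₂ − sin φ₁ · cos φ₂ · cos Δλ )
  = atan2(0.51655, 0.83442) = 31.760° → normalised to [0°, 360°): 31.760°.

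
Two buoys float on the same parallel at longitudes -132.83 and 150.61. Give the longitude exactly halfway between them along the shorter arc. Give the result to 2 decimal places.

-171.11°

Signed shortest Δλ from -132.83° to +150.61° is -76.56°.
Midpoint longitude = -132.83° + (-76.56°)/2 = -132.83° − 38.28° = -171.11°.
(The naïve average (-132.83 + +150.61)/2 = 8.89° is on the wrong side of the globe.)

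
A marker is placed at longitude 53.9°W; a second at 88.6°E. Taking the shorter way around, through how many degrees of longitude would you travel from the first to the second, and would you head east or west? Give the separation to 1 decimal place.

142.5° east

Raw difference: 88.6 − -53.9 = 142.5°.
Normalise into (−180°, 180°]: 142.5° stays 142.5°.
Positive ⇒ the second point lies to the east; separation 142.5°.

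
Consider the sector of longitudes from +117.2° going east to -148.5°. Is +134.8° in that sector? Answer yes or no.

Yes

Band width going east from +117.2° to -148.5°: ((-148.5 − 117.2) mod 360) = 94.3°.
Offset of +134.8° east of the west edge: ((134.8 − 117.2) mod 360) = 17.6°.
17.6° ≤ 94.3° ⇒ inside.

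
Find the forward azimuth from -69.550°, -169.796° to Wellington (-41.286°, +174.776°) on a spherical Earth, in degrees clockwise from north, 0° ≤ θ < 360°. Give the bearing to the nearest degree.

Δλ = 174.776 − -169.796 = 344.572°; wrapped into (−180°, 180°]: -15.428°.
θ = atan2( sin Δλ · cos φ₂ , cos φ₁ · sin φ₂ − sin φ₁ · cos φ₂ · cos Δλ )
  = atan2(-0.19990, 0.44816) = -24.039° → normalised to [0°, 360°): 335.961°.

336°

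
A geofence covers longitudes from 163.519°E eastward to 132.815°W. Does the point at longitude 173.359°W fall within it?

Band width going east from +163.519° to -132.815°: ((-132.815 − 163.519) mod 360) = 63.666°.
Offset of -173.359° east of the west edge: ((-173.359 − 163.519) mod 360) = 23.122°.
23.122° ≤ 63.666° ⇒ inside.

Yes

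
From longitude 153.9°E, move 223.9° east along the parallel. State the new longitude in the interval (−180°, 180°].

17.8°E

Start at +153.9°; shift +223.9° → +377.8°.
+377.8° lies outside (−180°, 180°]; subtract 360° → +17.8°.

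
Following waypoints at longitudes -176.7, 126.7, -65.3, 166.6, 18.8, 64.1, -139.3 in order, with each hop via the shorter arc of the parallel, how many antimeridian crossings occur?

Leg 1: -176.7° → +126.7°, shortest Δλ = -56.6° (west) — crosses 180°.
Leg 2: +126.7° → -65.3°, shortest Δλ = 168.0° (east) — crosses 180°.
Leg 3: -65.3° → +166.6°, shortest Δλ = -128.1° (west) — crosses 180°.
Leg 4: +166.6° → +18.8°, shortest Δλ = -147.8° (west) — does not cross 180°.
Leg 5: +18.8° → +64.1°, shortest Δλ = 45.3° (east) — does not cross 180°.
Leg 6: +64.1° → -139.3°, shortest Δλ = 156.6° (east) — crosses 180°.
Total crossings: 4.

4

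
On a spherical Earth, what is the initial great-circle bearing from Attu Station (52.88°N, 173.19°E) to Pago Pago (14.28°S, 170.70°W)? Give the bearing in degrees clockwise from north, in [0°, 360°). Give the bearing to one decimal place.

Δλ = -170.70 − 173.19 = -343.89°; wrapped into (−180°, 180°]: 16.11°.
θ = atan2( sin Δλ · cos φ₂ , cos φ₁ · sin φ₂ − sin φ₁ · cos φ₂ · cos Δλ )
  = atan2(0.26891, -0.89125) = 163.210° → normalised to [0°, 360°): 163.210°.

163.2°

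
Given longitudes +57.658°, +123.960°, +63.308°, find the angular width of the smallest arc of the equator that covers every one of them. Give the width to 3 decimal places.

Sort the longitudes: +57.658°, +63.308°, +123.960°.
Eastward gaps between consecutive values (wrapping around): 5.650°, 60.652°, 293.698°.
Largest gap = 293.698° ⇒ minimal covering band is its complement: 360° − 293.698° = 66.302°.
Band runs from +57.658° eastward to +123.960°.

66.302°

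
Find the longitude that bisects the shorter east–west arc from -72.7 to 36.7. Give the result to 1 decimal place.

-18.0°

Signed shortest Δλ from -72.7° to +36.7° is +109.4°.
Midpoint longitude = -72.7° + (+109.4°)/2 = -72.7° + 54.7° = -18.0°.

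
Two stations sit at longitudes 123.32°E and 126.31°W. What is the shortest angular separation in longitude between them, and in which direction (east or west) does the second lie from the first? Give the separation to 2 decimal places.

Raw difference: -126.31 − 123.32 = -249.63°.
Normalise into (−180°, 180°]: -249.63° + 360° = 110.37°.
Positive ⇒ the second point lies to the east; separation 110.37°.

110.37° east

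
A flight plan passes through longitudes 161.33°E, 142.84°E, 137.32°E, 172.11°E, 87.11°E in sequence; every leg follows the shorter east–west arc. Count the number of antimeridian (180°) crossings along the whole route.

Leg 1: +161.33° → +142.84°, shortest Δλ = -18.49° (west) — does not cross 180°.
Leg 2: +142.84° → +137.32°, shortest Δλ = -5.52° (west) — does not cross 180°.
Leg 3: +137.32° → +172.11°, shortest Δλ = 34.79° (east) — does not cross 180°.
Leg 4: +172.11° → +87.11°, shortest Δλ = -85.0° (west) — does not cross 180°.
Total crossings: 0.

0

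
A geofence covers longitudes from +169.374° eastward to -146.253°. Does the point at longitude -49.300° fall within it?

Band width going east from +169.374° to -146.253°: ((-146.253 − 169.374) mod 360) = 44.373°.
Offset of -49.300° east of the west edge: ((-49.300 − 169.374) mod 360) = 141.326°.
141.326° > 44.373° ⇒ outside.

No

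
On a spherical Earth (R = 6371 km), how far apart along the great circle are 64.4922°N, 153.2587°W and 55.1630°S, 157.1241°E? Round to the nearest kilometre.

Δλ = 157.1241 − -153.2587 = 310.3828°; wrapped into (−180°, 180°]: -49.6172°.
Δφ = -55.1630 − 64.4922 = -119.6552°.
a = sin²(Δφ/2) + cos φ₁ · cos φ₂ · sin²(Δλ/2) = 0.790699.
c = 2·atan2(√a, √(1−a)) = 2.19124 rad → d = 6371·c ≈ 13960.40 km.

13960 km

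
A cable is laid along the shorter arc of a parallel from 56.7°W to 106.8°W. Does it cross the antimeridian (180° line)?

Signed shortest Δλ = ((-106.8 − -56.7 + 180) mod 360) − 180 = -50.1°.
Going west by 50.1° from -56.7° reaches -106.8° without touching 180°.

No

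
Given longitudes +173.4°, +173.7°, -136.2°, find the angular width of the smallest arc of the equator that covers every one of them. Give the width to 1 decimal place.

Sort the longitudes: -136.2°, +173.4°, +173.7°.
Eastward gaps between consecutive values (wrapping around): 309.6°, 0.3°, 50.1°.
Largest gap = 309.6° ⇒ minimal covering band is its complement: 360° − 309.6° = 50.4°.
Band runs from +173.4° eastward to -136.2°, crossing the antimeridian.

50.4°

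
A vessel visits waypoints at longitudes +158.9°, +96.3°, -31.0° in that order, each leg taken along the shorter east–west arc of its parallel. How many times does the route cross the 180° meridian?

0

Leg 1: +158.9° → +96.3°, shortest Δλ = -62.6° (west) — does not cross 180°.
Leg 2: +96.3° → -31.0°, shortest Δλ = -127.3° (west) — does not cross 180°.
Total crossings: 0.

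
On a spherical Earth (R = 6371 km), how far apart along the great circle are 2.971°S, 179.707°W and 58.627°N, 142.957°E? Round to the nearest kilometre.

Δλ = 142.957 − -179.707 = 322.664°; wrapped into (−180°, 180°]: -37.336°.
Δφ = 58.627 − -2.971 = 61.598°.
a = sin²(Δφ/2) + cos φ₁ · cos φ₂ · sin²(Δλ/2) = 0.315439.
c = 2·atan2(√a, √(1−a)) = 1.19273 rad → d = 6371·c ≈ 7598.90 km.

7599 km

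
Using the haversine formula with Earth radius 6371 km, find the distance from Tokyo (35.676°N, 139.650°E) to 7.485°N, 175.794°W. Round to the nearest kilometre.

5501 km

Δλ = -175.794 − 139.650 = -315.444°; wrapped into (−180°, 180°]: 44.556°.
Δφ = 7.485 − 35.676 = -28.191°.
a = sin²(Δφ/2) + cos φ₁ · cos φ₂ · sin²(Δλ/2) = 0.175062.
c = 2·atan2(√a, √(1−a)) = 0.86338 rad → d = 6371·c ≈ 5500.56 km.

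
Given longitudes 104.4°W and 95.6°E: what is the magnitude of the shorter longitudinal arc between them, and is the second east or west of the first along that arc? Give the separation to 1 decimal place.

Raw difference: 95.6 − -104.4 = 200.0°.
Normalise into (−180°, 180°]: 200.0° − 360° = -160.0°.
Negative ⇒ the second point lies to the west; separation 160.0°.

160.0° west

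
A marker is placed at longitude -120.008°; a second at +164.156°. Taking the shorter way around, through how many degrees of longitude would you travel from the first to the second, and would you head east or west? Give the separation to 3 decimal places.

75.836° west

Raw difference: 164.156 − -120.008 = 284.164°.
Normalise into (−180°, 180°]: 284.164° − 360° = -75.836°.
Negative ⇒ the second point lies to the west; separation 75.836°.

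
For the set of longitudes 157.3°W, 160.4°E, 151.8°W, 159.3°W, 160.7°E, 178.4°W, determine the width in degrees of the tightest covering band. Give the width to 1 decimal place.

47.8°

Sort the longitudes: -178.4°, -159.3°, -157.3°, -151.8°, +160.4°, +160.7°.
Eastward gaps between consecutive values (wrapping around): 19.1°, 2.0°, 5.5°, 312.2°, 0.3°, 20.9°.
Largest gap = 312.2° ⇒ minimal covering band is its complement: 360° − 312.2° = 47.8°.
Band runs from +160.4° eastward to -151.8°, crossing the antimeridian.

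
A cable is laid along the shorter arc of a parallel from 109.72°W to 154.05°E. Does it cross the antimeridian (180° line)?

Yes

Naïve |154.05 − -109.72| = 263.77° > 180°, so the shorter arc goes the other way round — across 180°.
Signed shortest Δλ = ((154.05 − -109.72 + 180) mod 360) − 180 = -96.23°.
Going west by 96.23° from -109.72° passes through 180° before reaching +154.05°.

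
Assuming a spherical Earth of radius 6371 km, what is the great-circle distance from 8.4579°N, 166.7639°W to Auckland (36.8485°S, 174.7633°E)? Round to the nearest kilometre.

Δλ = 174.7633 − -166.7639 = 341.5272°; wrapped into (−180°, 180°]: -18.4728°.
Δφ = -36.8485 − 8.4579 = -45.3064°.
a = sin²(Δφ/2) + cos φ₁ · cos φ₂ · sin²(Δλ/2) = 0.168734.
c = 2·atan2(√a, √(1−a)) = 0.84660 rad → d = 6371·c ≈ 5393.71 km.

5394 km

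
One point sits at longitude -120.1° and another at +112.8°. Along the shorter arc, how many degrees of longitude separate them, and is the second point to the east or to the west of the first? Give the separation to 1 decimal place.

Raw difference: 112.8 − -120.1 = 232.9°.
Normalise into (−180°, 180°]: 232.9° − 360° = -127.1°.
Negative ⇒ the second point lies to the west; separation 127.1°.

127.1° west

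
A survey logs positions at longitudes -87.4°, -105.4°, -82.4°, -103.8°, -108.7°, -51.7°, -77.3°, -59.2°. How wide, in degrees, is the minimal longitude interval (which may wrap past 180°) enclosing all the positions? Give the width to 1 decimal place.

Sort the longitudes: -108.7°, -105.4°, -103.8°, -87.4°, -82.4°, -77.3°, -59.2°, -51.7°.
Eastward gaps between consecutive values (wrapping around): 3.3°, 1.6°, 16.4°, 5.0°, 5.1°, 18.1°, 7.5°, 303.0°.
Largest gap = 303.0° ⇒ minimal covering band is its complement: 360° − 303.0° = 57.0°.
Band runs from -108.7° eastward to -51.7°.

57.0°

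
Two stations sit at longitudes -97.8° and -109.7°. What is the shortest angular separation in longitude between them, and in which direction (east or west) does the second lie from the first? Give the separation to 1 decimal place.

11.9° west

Raw difference: -109.7 − -97.8 = -11.9°.
Normalise into (−180°, 180°]: -11.9° stays -11.9°.
Negative ⇒ the second point lies to the west; separation 11.9°.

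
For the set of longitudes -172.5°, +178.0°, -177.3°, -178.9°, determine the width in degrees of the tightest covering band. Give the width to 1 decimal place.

Sort the longitudes: -178.9°, -177.3°, -172.5°, +178.0°.
Eastward gaps between consecutive values (wrapping around): 1.6°, 4.8°, 350.5°, 3.1°.
Largest gap = 350.5° ⇒ minimal covering band is its complement: 360° − 350.5° = 9.5°.
Band runs from +178.0° eastward to -172.5°, crossing the antimeridian.

9.5°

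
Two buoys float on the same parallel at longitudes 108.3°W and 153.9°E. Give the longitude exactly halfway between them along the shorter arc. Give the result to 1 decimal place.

157.2°W

Signed shortest Δλ from -108.3° to +153.9° is -97.8°.
Midpoint longitude = -108.3° + (-97.8°)/2 = -108.3° − 48.9° = -157.2°.
(The naïve average (-108.3 + +153.9)/2 = 22.8° is on the wrong side of the globe.)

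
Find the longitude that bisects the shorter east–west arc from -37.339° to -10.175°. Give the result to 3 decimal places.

Signed shortest Δλ from -37.339° to -10.175° is +27.164°.
Midpoint longitude = -37.339° + (+27.164°)/2 = -37.339° + 13.582° = -23.757°.

-23.757°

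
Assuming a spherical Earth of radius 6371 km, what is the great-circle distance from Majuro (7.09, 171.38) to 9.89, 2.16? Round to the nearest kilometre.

17781 km

Δλ = 2.16 − 171.38 = -169.22°.
Δφ = 9.89 − 7.09 = 2.80°.
a = sin²(Δφ/2) + cos φ₁ · cos φ₂ · sin²(Δλ/2) = 0.969577.
c = 2·atan2(√a, √(1−a)) = 2.79096 rad → d = 6371·c ≈ 17781.19 km.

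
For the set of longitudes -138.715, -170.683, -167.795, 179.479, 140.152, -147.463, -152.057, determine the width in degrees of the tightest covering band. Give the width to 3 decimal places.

81.133°

Sort the longitudes: -170.683°, -167.795°, -152.057°, -147.463°, -138.715°, +140.152°, +179.479°.
Eastward gaps between consecutive values (wrapping around): 2.888°, 15.738°, 4.594°, 8.748°, 278.867°, 39.327°, 9.838°.
Largest gap = 278.867° ⇒ minimal covering band is its complement: 360° − 278.867° = 81.133°.
Band runs from +140.152° eastward to -138.715°, crossing the antimeridian.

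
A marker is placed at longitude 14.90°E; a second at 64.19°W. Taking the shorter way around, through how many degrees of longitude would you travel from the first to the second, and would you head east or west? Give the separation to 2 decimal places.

Raw difference: -64.19 − 14.90 = -79.09°.
Normalise into (−180°, 180°]: -79.09° stays -79.09°.
Negative ⇒ the second point lies to the west; separation 79.09°.

79.09° west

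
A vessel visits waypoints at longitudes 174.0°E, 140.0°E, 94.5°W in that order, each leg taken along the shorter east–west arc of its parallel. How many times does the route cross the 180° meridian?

Leg 1: +174.0° → +140.0°, shortest Δλ = -34.0° (west) — does not cross 180°.
Leg 2: +140.0° → -94.5°, shortest Δλ = 125.5° (east) — crosses 180°.
Total crossings: 1.

1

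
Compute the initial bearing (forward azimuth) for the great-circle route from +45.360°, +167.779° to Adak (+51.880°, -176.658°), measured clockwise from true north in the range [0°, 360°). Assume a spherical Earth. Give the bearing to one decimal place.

Δλ = -176.658 − 167.779 = -344.437°; wrapped into (−180°, 180°]: 15.563°.
θ = atan2( sin Δλ · cos φ₂ , cos φ₁ · sin φ₂ − sin φ₁ · cos φ₂ · cos Δλ )
  = atan2(0.16562, 0.12965) = 51.945° → normalised to [0°, 360°): 51.945°.

51.9°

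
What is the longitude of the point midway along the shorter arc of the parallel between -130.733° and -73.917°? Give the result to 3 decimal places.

Signed shortest Δλ from -130.733° to -73.917° is +56.816°.
Midpoint longitude = -130.733° + (+56.816°)/2 = -130.733° + 28.408° = -102.325°.

-102.325°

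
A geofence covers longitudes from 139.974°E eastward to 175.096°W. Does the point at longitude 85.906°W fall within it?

No

Band width going east from +139.974° to -175.096°: ((-175.096 − 139.974) mod 360) = 44.930°.
Offset of -85.906° east of the west edge: ((-85.906 − 139.974) mod 360) = 134.120°.
134.120° > 44.930° ⇒ outside.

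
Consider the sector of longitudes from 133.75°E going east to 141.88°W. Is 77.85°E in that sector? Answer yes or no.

No

Band width going east from +133.75° to -141.88°: ((-141.88 − 133.75) mod 360) = 84.37°.
Offset of +77.85° east of the west edge: ((77.85 − 133.75) mod 360) = 304.10°.
304.10° > 84.37° ⇒ outside.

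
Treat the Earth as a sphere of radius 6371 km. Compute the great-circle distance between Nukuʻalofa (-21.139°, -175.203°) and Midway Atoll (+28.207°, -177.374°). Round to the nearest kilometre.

Δλ = -177.374 − -175.203 = -2.171°.
Δφ = 28.207 − -21.139 = 49.346°.
a = sin²(Δφ/2) + cos φ₁ · cos φ₂ · sin²(Δλ/2) = 0.174550.
c = 2·atan2(√a, √(1−a)) = 0.86203 rad → d = 6371·c ≈ 5491.98 km.

5492 km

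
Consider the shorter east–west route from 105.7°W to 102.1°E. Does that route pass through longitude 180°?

Yes

Naïve |102.1 − -105.7| = 207.8° > 180°, so the shorter arc goes the other way round — across 180°.
Signed shortest Δλ = ((102.1 − -105.7 + 180) mod 360) − 180 = -152.2°.
Going west by 152.2° from -105.7° passes through 180° before reaching +102.1°.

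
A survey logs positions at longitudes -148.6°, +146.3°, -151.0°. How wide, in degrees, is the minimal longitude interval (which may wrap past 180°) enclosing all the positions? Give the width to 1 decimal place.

65.1°

Sort the longitudes: -151.0°, -148.6°, +146.3°.
Eastward gaps between consecutive values (wrapping around): 2.4°, 294.9°, 62.7°.
Largest gap = 294.9° ⇒ minimal covering band is its complement: 360° − 294.9° = 65.1°.
Band runs from +146.3° eastward to -148.6°, crossing the antimeridian.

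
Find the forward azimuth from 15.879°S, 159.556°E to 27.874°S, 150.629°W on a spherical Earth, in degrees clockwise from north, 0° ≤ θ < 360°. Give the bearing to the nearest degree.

113°

Δλ = -150.629 − 159.556 = -310.185°; wrapped into (−180°, 180°]: 49.815°.
θ = atan2( sin Δλ · cos φ₂ , cos φ₁ · sin φ₂ − sin φ₁ · cos φ₂ · cos Δλ )
  = atan2(0.67533, -0.29363) = 113.499° → normalised to [0°, 360°): 113.499°.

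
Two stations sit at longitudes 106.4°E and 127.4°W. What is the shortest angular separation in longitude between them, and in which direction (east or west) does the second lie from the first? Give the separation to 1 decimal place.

126.2° east

Raw difference: -127.4 − 106.4 = -233.8°.
Normalise into (−180°, 180°]: -233.8° + 360° = 126.2°.
Positive ⇒ the second point lies to the east; separation 126.2°.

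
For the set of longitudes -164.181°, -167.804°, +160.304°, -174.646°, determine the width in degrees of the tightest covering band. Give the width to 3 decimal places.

Sort the longitudes: -174.646°, -167.804°, -164.181°, +160.304°.
Eastward gaps between consecutive values (wrapping around): 6.842°, 3.623°, 324.485°, 25.050°.
Largest gap = 324.485° ⇒ minimal covering band is its complement: 360° − 324.485° = 35.515°.
Band runs from +160.304° eastward to -164.181°, crossing the antimeridian.

35.515°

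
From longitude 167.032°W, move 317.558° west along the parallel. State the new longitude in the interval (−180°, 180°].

124.590°W

Start at -167.032°; shift −317.558° → -484.590°.
-484.590° lies outside (−180°, 180°]; add 360° → -124.590°.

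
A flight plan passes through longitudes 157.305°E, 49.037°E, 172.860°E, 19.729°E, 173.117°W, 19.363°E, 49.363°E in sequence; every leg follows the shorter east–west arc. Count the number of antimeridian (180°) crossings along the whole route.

Leg 1: +157.305° → +49.037°, shortest Δλ = -108.268° (west) — does not cross 180°.
Leg 2: +49.037° → +172.860°, shortest Δλ = 123.823° (east) — does not cross 180°.
Leg 3: +172.860° → +19.729°, shortest Δλ = -153.131° (west) — does not cross 180°.
Leg 4: +19.729° → -173.117°, shortest Δλ = 167.154° (east) — crosses 180°.
Leg 5: -173.117° → +19.363°, shortest Δλ = -167.52° (west) — crosses 180°.
Leg 6: +19.363° → +49.363°, shortest Δλ = 30.0° (east) — does not cross 180°.
Total crossings: 2.

2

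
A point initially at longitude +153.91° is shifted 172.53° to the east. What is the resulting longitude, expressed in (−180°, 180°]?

-33.56°

Start at +153.91°; shift +172.53° → +326.44°.
+326.44° lies outside (−180°, 180°]; subtract 360° → -33.56°.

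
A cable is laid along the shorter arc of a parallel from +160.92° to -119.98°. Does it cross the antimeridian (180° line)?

Yes

Naïve |-119.98 − 160.92| = 280.9° > 180°, so the shorter arc goes the other way round — across 180°.
Signed shortest Δλ = ((-119.98 − 160.92 + 180) mod 360) − 180 = 79.1°.
Going east by 79.1° from +160.92° passes through 180° before reaching -119.98°.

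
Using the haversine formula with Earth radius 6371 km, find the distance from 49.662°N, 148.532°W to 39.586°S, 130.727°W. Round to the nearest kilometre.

Δλ = -130.727 − -148.532 = 17.805°.
Δφ = -39.586 − 49.662 = -89.248°.
a = sin²(Δφ/2) + cos φ₁ · cos φ₂ · sin²(Δλ/2) = 0.505385.
c = 2·atan2(√a, √(1−a)) = 1.58157 rad → d = 6371·c ≈ 10076.15 km.

10076 km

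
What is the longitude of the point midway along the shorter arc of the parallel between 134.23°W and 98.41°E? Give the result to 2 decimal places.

Signed shortest Δλ from -134.23° to +98.41° is -127.36°.
Midpoint longitude = -134.23° + (-127.36°)/2 = -134.23° − 63.68° = -197.91°.
Normalise into (−180°, 180°]: +162.09°.
(The naïve average (-134.23 + +98.41)/2 = -17.91° is on the wrong side of the globe.)

162.09°E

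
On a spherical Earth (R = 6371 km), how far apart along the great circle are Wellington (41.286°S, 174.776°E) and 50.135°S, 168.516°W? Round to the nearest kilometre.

Δλ = -168.516 − 174.776 = -343.292°; wrapped into (−180°, 180°]: 16.708°.
Δφ = -50.135 − -41.286 = -8.849°.
a = sin²(Δφ/2) + cos φ₁ · cos φ₂ · sin²(Δλ/2) = 0.016118.
c = 2·atan2(√a, √(1−a)) = 0.25460 rad → d = 6371·c ≈ 1622.08 km.

1622 km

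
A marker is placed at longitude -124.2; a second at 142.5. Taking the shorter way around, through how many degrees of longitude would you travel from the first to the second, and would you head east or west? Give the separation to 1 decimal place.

Raw difference: 142.5 − -124.2 = 266.7°.
Normalise into (−180°, 180°]: 266.7° − 360° = -93.3°.
Negative ⇒ the second point lies to the west; separation 93.3°.

93.3° west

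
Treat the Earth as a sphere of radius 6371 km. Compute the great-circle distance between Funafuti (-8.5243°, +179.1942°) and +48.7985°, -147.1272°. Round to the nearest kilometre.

7172 km

Δλ = -147.1272 − 179.1942 = -326.3214°; wrapped into (−180°, 180°]: 33.6786°.
Δφ = 48.7985 − -8.5243 = 57.3228°.
a = sin²(Δφ/2) + cos φ₁ · cos φ₂ · sin²(Δλ/2) = 0.284715.
c = 2·atan2(√a, √(1−a)) = 1.12567 rad → d = 6371·c ≈ 7171.66 km.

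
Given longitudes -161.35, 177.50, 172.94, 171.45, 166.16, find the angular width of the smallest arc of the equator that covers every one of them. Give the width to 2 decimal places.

32.49°

Sort the longitudes: -161.35°, +166.16°, +171.45°, +172.94°, +177.50°.
Eastward gaps between consecutive values (wrapping around): 327.51°, 5.29°, 1.49°, 4.56°, 21.15°.
Largest gap = 327.51° ⇒ minimal covering band is its complement: 360° − 327.51° = 32.49°.
Band runs from +166.16° eastward to -161.35°, crossing the antimeridian.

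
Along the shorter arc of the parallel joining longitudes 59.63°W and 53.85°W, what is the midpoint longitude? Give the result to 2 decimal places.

Signed shortest Δλ from -59.63° to -53.85° is +5.78°.
Midpoint longitude = -59.63° + (+5.78°)/2 = -59.63° + 2.89° = -56.74°.

56.74°W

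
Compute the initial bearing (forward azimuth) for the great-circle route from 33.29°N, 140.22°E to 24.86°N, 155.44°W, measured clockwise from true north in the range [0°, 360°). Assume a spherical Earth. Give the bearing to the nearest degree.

Δλ = -155.44 − 140.22 = -295.66°; wrapped into (−180°, 180°]: 64.34°.
θ = atan2( sin Δλ · cos φ₂ , cos φ₁ · sin φ₂ − sin φ₁ · cos φ₂ · cos Δλ )
  = atan2(0.81786, 0.13576) = 80.575° → normalised to [0°, 360°): 80.575°.

81°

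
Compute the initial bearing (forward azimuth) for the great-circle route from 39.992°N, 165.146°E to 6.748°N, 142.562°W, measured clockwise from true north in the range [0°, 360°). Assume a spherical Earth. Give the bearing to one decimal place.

Δλ = -142.562 − 165.146 = -307.708°; wrapped into (−180°, 180°]: 52.292°.
θ = atan2( sin Δλ · cos φ₂ , cos φ₁ · sin φ₂ − sin φ₁ · cos φ₂ · cos Δλ )
  = atan2(0.78566, -0.30034) = 110.921° → normalised to [0°, 360°): 110.921°.

110.9°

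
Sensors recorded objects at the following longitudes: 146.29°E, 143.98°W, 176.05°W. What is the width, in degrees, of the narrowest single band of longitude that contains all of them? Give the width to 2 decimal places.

Sort the longitudes: -176.05°, -143.98°, +146.29°.
Eastward gaps between consecutive values (wrapping around): 32.07°, 290.27°, 37.66°.
Largest gap = 290.27° ⇒ minimal covering band is its complement: 360° − 290.27° = 69.73°.
Band runs from +146.29° eastward to -143.98°, crossing the antimeridian.

69.73°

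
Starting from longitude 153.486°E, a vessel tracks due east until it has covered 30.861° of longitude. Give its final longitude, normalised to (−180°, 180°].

175.653°W

Start at +153.486°; shift +30.861° → +184.347°.
+184.347° lies outside (−180°, 180°]; subtract 360° → -175.653°.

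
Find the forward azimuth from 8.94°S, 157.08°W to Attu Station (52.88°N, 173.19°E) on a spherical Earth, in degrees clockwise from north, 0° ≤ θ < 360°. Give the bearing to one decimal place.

341.0°

Δλ = 173.19 − -157.08 = 330.27°; wrapped into (−180°, 180°]: -29.73°.
θ = atan2( sin Δλ · cos φ₂ , cos φ₁ · sin φ₂ − sin φ₁ · cos φ₂ · cos Δλ )
  = atan2(-0.29928, 0.86912) = -19.001° → normalised to [0°, 360°): 340.999°.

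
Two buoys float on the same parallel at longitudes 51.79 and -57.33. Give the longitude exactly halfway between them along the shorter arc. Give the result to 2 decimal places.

Signed shortest Δλ from +51.79° to -57.33° is -109.12°.
Midpoint longitude = +51.79° + (-109.12°)/2 = +51.79° − 54.56° = -2.77°.

-2.77°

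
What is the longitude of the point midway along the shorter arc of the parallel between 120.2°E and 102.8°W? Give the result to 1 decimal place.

171.3°W

Signed shortest Δλ from +120.2° to -102.8° is +137.0°.
Midpoint longitude = +120.2° + (+137.0°)/2 = +120.2° + 68.5° = +188.7°.
Normalise into (−180°, 180°]: -171.3°.
(The naïve average (+120.2 + -102.8)/2 = 8.7° is on the wrong side of the globe.)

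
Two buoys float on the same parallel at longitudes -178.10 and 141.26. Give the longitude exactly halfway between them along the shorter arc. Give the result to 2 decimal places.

Signed shortest Δλ from -178.10° to +141.26° is -40.64°.
Midpoint longitude = -178.10° + (-40.64°)/2 = -178.10° − 20.32° = -198.42°.
Normalise into (−180°, 180°]: +161.58°.
(The naïve average (-178.10 + +141.26)/2 = -18.42° is on the wrong side of the globe.)

+161.58°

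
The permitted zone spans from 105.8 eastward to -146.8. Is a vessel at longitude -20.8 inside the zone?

No

Band width going east from +105.8° to -146.8°: ((-146.8 − 105.8) mod 360) = 107.4°.
Offset of -20.8° east of the west edge: ((-20.8 − 105.8) mod 360) = 233.4°.
233.4° > 107.4° ⇒ outside.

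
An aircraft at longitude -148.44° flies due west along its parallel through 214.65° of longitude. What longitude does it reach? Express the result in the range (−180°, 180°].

Start at -148.44°; shift −214.65° → -363.09°.
-363.09° lies outside (−180°, 180°]; add 360° → -3.09°.

-3.09°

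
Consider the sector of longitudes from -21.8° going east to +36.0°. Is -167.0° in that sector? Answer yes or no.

No

Band width going east from -21.8° to +36.0°: ((36.0 − -21.8) mod 360) = 57.8°.
Offset of -167.0° east of the west edge: ((-167.0 − -21.8) mod 360) = 214.8°.
214.8° > 57.8° ⇒ outside.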